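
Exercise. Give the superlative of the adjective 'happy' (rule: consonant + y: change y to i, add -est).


Apply superlative formation (consonant + y: change y to i, add -est): 'happy' -> 'happiest'.

happiest


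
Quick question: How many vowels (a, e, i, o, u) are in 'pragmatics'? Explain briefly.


Vowels in 'pragmatics': a, a, i = 3 vowels.

3


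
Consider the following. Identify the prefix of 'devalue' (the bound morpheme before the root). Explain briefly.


The word 'devalue' = 'de' (prefix) + 'value' (root). The prefix is 'de'.

de


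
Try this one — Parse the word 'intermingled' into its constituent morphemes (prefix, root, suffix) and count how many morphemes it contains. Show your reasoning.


Step 1: Identify prefix: 'inter' (meaning: between)
Step 2: Identify root: 'mingle'
Step 3: Identify suffix(es): 'ed'
Decomposition: inter- (prefix: between) + mingle (root) + -ed (suffix: past)
Total morphemes: 3

3 morphemes (inter- (prefix: between) + mingle (root) + -ed (suffix: past))


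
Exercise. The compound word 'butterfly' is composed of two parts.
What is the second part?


Split 'butterfly' into 'butter' + 'fly'. The second part is 'fly'.

fly


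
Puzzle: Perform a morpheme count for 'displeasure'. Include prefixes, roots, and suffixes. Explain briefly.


Decomposition: dis- (prefix) + please (root) + -ure (suffix) = 3 morpheme(s)

3 morphemes


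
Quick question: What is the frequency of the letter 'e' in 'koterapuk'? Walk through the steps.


Letter 'e' in 'koterapuk': found at position(s) 4 = 1 occurrence(s).

1


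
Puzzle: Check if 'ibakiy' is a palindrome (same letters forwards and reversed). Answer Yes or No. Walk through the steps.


Forward: 'ibakiy'
Reversed: 'yikabi'
They differ.

No


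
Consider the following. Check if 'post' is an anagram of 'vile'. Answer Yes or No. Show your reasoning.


Sorted letters of 'post': 'opst'
Sorted letters of 'vile': 'eilv'
They do not match.

No


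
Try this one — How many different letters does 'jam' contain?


Unique letters in 'jam': {a, j, m} = 3 distinct letters.

3


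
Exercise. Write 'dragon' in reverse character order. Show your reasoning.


Reverse 'dragon' character by character: 'nogard'.

nogard


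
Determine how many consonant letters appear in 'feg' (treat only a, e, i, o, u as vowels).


Consonants in 'feg': f, g = 2 consonants.

2


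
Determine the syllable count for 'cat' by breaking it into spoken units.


Break 'cat' into syllables: cat -> cat = 1 syllable

1 syllable


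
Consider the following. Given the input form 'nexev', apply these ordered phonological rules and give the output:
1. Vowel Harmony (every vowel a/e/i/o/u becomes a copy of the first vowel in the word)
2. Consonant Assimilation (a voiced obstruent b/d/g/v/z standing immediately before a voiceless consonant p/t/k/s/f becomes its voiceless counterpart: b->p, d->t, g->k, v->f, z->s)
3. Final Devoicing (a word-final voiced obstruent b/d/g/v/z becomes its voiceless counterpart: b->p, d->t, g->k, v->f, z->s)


Starting form: 'nexev'
Rule 1: Vowel Harmony: all vowels already match. No change.
Rule 2: Consonant Assimilation: no voiced obstruent (b/d/g/v/z) stands immediately before a voiceless consonant (p/t/k/s/f). No change.
Rule 3: Final Devoicing: word-final voiced obstruent 'v' becomes voiceless 'f'. 'nexev' -> 'nexef'
Final form: 'nexef'

nexef


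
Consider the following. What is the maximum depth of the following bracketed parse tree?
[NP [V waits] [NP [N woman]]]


Count bracket nesting levels:
'[' at pos 0: depth = 1
'[' at pos 4: depth = 2
'[' at pos 14: depth = 2
'[' at pos 18: depth = 3
Maximum depth reached: 3

3


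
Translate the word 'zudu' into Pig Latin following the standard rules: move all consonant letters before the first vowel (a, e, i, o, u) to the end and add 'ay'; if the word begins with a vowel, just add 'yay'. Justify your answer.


'zudu': move consonant cluster 'z' to end and add 'ay': 'uduzay'.

uduzay


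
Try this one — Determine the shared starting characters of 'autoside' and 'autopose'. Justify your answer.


Compare from the start: 4 characters match: 'auto'. Mismatch at position 5: 's' vs 'p'.

auto


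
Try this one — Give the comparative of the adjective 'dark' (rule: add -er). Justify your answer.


Apply comparative formation (add -er): 'dark' -> 'darker'.

darker


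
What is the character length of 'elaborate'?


Spell out 'elaborate' and number each letter: e(1), l(2), a(3), b(4), o(5), r(6), a(7), t(8), e(9). Total: 9 letters.

9


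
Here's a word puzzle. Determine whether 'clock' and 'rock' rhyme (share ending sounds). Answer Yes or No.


Rime (stressed vowel + following sounds) of 'clock': -ock = /ɒk/
Rime of 'rock': -ock = /ɒk/
/ɒk/ and /ɒk/ are the same ending sound, so the words rhyme.

Yes


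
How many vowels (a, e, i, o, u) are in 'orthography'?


Vowels in 'orthography': o, o, a = 3 vowels.

3


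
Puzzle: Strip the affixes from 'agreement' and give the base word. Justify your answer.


Remove suffix '-ment' from 'agreement' to get root 'agree'.

agree


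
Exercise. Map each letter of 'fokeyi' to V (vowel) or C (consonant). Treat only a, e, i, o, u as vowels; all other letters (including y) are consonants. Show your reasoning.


Letter mapping: f = C, o = V, k = C, e = V, y = C, i = V.

CVCVCV


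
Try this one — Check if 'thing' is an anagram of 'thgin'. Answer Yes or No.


Sorted letters of 'thing': 'ghint'
Sorted letters of 'thgin': 'ghint'
They match.

Yes


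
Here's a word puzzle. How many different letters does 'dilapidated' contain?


Unique letters in 'dilapidated': {a, d, e, i, l, p, t} = 7 distinct letters.

7


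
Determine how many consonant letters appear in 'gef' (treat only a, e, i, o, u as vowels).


Consonants in 'gef': g, f = 2 consonants.

2


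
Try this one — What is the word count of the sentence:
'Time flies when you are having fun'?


Split into words: Time | flies | when | you | are | having | fun = 7 words.

7


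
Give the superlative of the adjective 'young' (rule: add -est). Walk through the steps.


Apply superlative formation (add -est): 'young' -> 'youngest'.

youngest


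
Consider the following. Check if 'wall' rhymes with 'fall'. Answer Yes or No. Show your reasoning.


Rime (stressed vowel + following sounds) of 'wall': -all = /ɔːl/
Rime of 'fall': -all = /ɔːl/
/ɔːl/ and /ɔːl/ are the same ending sound, so the words rhyme.

Yes


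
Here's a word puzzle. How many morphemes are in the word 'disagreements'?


Decomposition: dis- (prefix) + agree (root) + -ment (suffix) + -s (plural) = 4 morpheme(s)

4 morphemes


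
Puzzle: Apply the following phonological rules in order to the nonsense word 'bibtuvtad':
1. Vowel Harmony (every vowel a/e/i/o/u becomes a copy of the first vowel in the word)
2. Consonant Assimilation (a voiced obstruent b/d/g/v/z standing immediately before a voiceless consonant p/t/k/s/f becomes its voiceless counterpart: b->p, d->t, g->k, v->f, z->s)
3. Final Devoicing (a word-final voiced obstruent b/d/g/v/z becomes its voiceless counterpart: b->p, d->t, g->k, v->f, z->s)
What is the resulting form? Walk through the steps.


Starting form: 'bibtuvtad'
Rule 1: Vowel Harmony: all vowels become 'i' (matching first vowel). 'bibtuvtad' -> 'bibtivtid'
Rule 2: Consonant Assimilation: voiced obstruent before voiceless consonant becomes voiceless ('bt' -> 'pt', 'vt' -> 'ft'). 'bibtivtid' -> 'biptiftid'
Rule 3: Final Devoicing: word-final voiced obstruent 'd' becomes voiceless 't'. 'biptiftid' -> 'biptiftit'
Final form: 'biptiftit'

biptiftit


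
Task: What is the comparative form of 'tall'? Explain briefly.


Apply comparative formation (add -er): 'tall' -> 'taller'.

taller


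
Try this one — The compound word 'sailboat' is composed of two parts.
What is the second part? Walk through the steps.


Split 'sailboat' into 'sail' + 'boat'. The second part is 'boat'.

boat


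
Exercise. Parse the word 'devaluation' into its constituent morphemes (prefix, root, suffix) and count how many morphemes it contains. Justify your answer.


Step 1: Identify prefix: 'de' (meaning: reverse/remove)
Step 2: Identify root: 'value'
Step 3: Identify suffix(es): 'ation'
Decomposition: de- (prefix: reverse/remove) + value (root) + -ation (suffix: act of)
Total morphemes: 3

3 morphemes (de- (prefix: reverse/remove) + value (root) + -ation (suffix: act of))


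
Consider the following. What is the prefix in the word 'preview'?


The word 'preview' = 'pre' (prefix) + 'view' (root). The prefix is 'pre'.

pre


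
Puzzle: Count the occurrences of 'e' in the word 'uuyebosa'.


Letter 'e' in 'uuyebosa': found at position(s) 4 = 1 occurrence(s).

1


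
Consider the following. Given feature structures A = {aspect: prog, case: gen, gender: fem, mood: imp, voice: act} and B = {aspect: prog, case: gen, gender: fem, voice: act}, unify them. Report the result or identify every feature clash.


Compare features:
aspect: A=prog vs B=prog -> unified: prog
case: A=gen vs B=gen -> unified: gen
gender: A=fem vs B=fem -> unified: fem
mood: A=imp vs B=_ -> unified: imp
voice: A=act vs B=act -> unified: act
No clashes found.

Unified: {aspect: prog, case: gen, gender: fem, mood: imp, voice: act}


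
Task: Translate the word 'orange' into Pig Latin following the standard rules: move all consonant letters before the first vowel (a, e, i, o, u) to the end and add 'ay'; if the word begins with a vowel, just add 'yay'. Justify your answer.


'orange' starts with a vowel, so add 'yay': 'orangeyay'.

orangeyay


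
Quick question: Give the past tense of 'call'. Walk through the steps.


Apply rule: Add -ed. 'call' becomes 'called'.

called


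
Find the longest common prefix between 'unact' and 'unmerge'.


Compare from the start: 2 characters match: 'un'. Mismatch at position 3: 'a' vs 'm'.

un


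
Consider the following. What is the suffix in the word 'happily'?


The word 'happily' = 'happy' (root) + '-ly' (suffix). The suffix is '-ly'.

ly


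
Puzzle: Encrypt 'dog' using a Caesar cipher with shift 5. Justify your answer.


Shift each letter by 5: d -> i, o -> t, g -> l. Result: 'itl'.

itl


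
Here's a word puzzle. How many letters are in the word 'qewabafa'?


Spell out 'qewabafa' and number each letter: q(1), e(2), w(3), a(4), b(5), a(6), f(7), a(8). Total: 8 letters.

8


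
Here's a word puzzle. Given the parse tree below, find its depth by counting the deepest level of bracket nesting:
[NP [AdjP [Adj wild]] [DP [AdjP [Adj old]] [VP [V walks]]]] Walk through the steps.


Count bracket nesting levels:
'[' at pos 0: depth = 1
'[' at pos 4: depth = 2
'[' at pos 10: depth = 3
'[' at pos 22: depth = 2
'[' at pos 26: depth = 3
'[' at pos 32: depth = 4
'[' at pos 43: depth = 3
'[' at pos 47: depth = 4
Maximum depth reached: 4

4


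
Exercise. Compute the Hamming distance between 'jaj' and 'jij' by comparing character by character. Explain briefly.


Alignment:
Position 1: 'j' vs 'j' = match
Position 2: 'a' vs 'i' = DIFFER
Position 3: 'j' vs 'j' = match
Total differences: 1

1


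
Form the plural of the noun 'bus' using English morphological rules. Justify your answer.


Apply rule: Add -es (sibilant/fricative ending). 'bus' becomes 'buses'.

buses


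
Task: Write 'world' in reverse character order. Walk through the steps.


Reverse 'world' character by character: 'dlrow'.

dlrow


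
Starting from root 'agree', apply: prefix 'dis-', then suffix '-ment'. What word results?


Step 1: Add prefix 'dis-' to 'agree' = 'disagree'
Step 2: Add suffix '-ment' to 'disagree' = 'disagreement'

disagreement


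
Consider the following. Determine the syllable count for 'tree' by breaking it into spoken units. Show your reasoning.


Break 'tree' into syllables: tree -> tree = 1 syllable

1 syllable


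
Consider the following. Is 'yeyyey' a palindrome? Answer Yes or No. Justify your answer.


Forward: 'yeyyey'
Reversed: 'yeyyey'
They are identical.

Yes


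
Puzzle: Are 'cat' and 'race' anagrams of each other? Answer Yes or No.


Sorted letters of 'cat': 'act'
Sorted letters of 'race': 'acer'
They do not match.

No


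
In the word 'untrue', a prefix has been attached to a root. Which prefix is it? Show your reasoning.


The word 'untrue' = 'un' (prefix) + 'true' (root). The prefix is 'un'.

un


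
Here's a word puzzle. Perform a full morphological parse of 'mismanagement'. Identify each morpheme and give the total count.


Step 1: Identify prefix: 'mis' (meaning: wrongly)
Step 2: Identify root: 'manage'
Step 3: Identify suffix(es): 'ment'
Decomposition: mis- (prefix: wrongly) + manage (root) + -ment (suffix: action/result)
Total morphemes: 3

3 morphemes (mis- (prefix: wrongly) + manage (root) + -ment (suffix: action/result))


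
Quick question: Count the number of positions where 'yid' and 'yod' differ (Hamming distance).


Alignment:
Position 1: 'y' vs 'y' = match
Position 2: 'i' vs 'o' = DIFFER
Position 3: 'd' vs 'd' = match
Total differences: 1

1


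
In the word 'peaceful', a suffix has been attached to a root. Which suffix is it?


The word 'peaceful' = 'peace' (root) + '-ful' (suffix). The suffix is '-ful'.

ful


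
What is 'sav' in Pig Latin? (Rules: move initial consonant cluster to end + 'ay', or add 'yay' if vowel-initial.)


'sav': move consonant cluster 's' to end and add 'ay': 'avsay'.

avsay


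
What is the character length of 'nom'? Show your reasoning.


Spell out 'nom' and number each letter: n(1), o(2), m(3). Total: 3 letters.

3


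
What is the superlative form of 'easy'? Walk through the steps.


Apply superlative formation (consonant + y: change y to i, add -est): 'easy' -> 'easiest'.

easiest


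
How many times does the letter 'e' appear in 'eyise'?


Letter 'e' in 'eyise': found at position(s) 1, 5 = 2 occurrence(s).

2


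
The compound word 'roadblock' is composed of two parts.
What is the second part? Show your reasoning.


Split 'roadblock' into 'road' + 'block'. The second part is 'block'.

block


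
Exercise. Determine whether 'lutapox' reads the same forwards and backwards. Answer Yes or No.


Forward: 'lutapox'
Reversed: 'xopatul'
They differ.

No


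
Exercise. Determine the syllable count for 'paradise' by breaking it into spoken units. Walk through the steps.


Break 'paradise' into syllables: par-a-dise -> par | a | dise = 3 syllables

3 syllables


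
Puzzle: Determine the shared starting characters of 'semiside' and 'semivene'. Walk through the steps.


Compare from the start: 4 characters match: 'semi'. Mismatch at position 5: 's' vs 'v'.

semi


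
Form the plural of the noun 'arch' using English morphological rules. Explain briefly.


Apply rule: Add -es (sibilant/fricative ending). 'arch' becomes 'arches'.

arches


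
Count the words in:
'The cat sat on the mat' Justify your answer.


Split into words: The | cat | sat | on | the | mat = 6 words.

6


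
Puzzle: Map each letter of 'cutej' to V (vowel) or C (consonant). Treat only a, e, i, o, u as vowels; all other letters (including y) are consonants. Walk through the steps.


Letter mapping: c = C, u = V, t = C, e = V, j = C.

CVCVC


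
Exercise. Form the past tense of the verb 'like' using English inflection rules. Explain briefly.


Apply rule: Add -d (word ends in -e). 'like' becomes 'liked'.

liked


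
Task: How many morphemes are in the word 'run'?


Decomposition: run (free morpheme) = 1 morpheme(s)

1 morphemes


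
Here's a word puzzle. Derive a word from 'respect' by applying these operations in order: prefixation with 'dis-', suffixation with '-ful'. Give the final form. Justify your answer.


Step 1: Add prefix 'dis-' to 'respect' = 'disrespect'
Step 2: Add suffix '-ful' to 'disrespect' = 'disrespectful'

disrespectful


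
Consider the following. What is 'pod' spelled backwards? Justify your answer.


Reverse 'pod' character by character: 'dop'.

dop


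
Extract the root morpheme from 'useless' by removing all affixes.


Remove suffix '-less' from 'useless' to get root 'use'.

use


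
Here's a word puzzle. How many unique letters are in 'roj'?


Unique letters in 'roj': {j, o, r} = 3 distinct letters.

3


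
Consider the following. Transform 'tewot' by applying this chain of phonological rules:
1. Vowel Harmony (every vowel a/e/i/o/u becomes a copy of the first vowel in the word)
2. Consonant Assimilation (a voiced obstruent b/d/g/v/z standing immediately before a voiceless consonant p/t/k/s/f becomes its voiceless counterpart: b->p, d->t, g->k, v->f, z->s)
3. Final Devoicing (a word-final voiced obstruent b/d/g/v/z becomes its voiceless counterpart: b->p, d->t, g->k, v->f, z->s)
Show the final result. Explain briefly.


Starting form: 'tewot'
Rule 1: Vowel Harmony: all vowels become 'e' (matching first vowel). 'tewot' -> 'tewet'
Rule 2: Consonant Assimilation: no voiced obstruent (b/d/g/v/z) stands immediately before a voiceless consonant (p/t/k/s/f). No change.
Rule 3: Final Devoicing: final consonant 't' is not one of the voiced obstruents b/d/g/v/z. No change.
Final form: 'tewet'

tewet


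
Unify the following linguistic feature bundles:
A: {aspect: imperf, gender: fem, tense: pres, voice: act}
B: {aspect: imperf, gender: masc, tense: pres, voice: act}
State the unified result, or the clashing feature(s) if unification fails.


Compare features:
aspect: A=imperf vs B=imperf -> unified: imperf
gender: A=fem vs B=masc -> CLASH
tense: A=pres vs B=pres -> unified: pres
voice: A=act vs B=act -> unified: act
Clash detected on feature 'gender' (fem vs masc); unification fails.

CLASH on 'gender' (fem vs masc)


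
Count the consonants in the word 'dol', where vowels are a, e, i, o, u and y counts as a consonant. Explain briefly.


Consonants in 'dol': d, l = 2 consonants.

2


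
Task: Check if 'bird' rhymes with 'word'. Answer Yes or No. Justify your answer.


Rime (stressed vowel + following sounds) of 'bird': -ird = /ɜːrd/
Rime of 'word': -ord = /ɜːrd/
/ɜːrd/ and /ɜːrd/ are the same ending sound, so the words rhyme.

Yes


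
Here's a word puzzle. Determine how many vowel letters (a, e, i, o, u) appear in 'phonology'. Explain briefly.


Vowels in 'phonology': o, o, o = 3 vowels.

3


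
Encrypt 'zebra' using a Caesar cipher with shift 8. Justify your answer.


Shift each letter by 8: z -> h, e -> m, b -> j, r -> z, a -> i. Result: 'hmjzi'.

hmjzi


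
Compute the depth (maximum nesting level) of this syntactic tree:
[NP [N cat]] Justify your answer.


Count bracket nesting levels:
'[' at pos 0: depth = 1
'[' at pos 4: depth = 2
Maximum depth reached: 2

2


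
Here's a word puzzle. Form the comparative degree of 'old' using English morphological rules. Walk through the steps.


Apply comparative formation (add -er): 'old' -> 'older'.

older


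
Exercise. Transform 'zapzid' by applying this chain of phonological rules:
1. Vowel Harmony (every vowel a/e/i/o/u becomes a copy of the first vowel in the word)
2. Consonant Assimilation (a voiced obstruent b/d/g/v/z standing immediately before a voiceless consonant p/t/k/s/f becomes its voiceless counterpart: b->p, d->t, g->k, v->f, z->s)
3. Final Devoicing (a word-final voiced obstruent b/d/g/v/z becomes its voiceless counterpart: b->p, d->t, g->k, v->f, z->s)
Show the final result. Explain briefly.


Starting form: 'zapzid'
Rule 1: Vowel Harmony: all vowels become 'a' (matching first vowel). 'zapzid' -> 'zapzad'
Rule 2: Consonant Assimilation: no voiced obstruent (b/d/g/v/z) stands immediately before a voiceless consonant (p/t/k/s/f). No change.
Rule 3: Final Devoicing: word-final voiced obstruent 'd' becomes voiceless 't'. 'zapzad' -> 'zapzat'
Final form: 'zapzat'

zapzat


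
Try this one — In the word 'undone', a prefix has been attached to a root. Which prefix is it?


The word 'undone' = 'un' (prefix) + 'done' (root). The prefix is 'un'.

un


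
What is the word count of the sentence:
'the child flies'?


Split into words: the | child | flies = 3 words.

3


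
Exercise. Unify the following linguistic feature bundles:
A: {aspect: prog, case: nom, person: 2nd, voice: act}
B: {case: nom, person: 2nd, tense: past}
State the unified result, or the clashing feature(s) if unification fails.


Compare features:
aspect: A=prog vs B=_ -> unified: prog
case: A=nom vs B=nom -> unified: nom
person: A=2nd vs B=2nd -> unified: 2nd
tense: A=_ vs B=past -> unified: past
voice: A=act vs B=_ -> unified: act
No clashes found.

Unified: {aspect: prog, case: nom, person: 2nd, tense: past, voice: act}


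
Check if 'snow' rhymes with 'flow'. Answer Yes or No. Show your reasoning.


Rime (stressed vowel + following sounds) of 'snow': -ow = /oʊ/
Rime of 'flow': -ow = /oʊ/
/oʊ/ and /oʊ/ are the same ending sound, so the words rhyme.

Yes


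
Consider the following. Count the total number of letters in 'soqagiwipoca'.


Spell out 'soqagiwipoca' and number each letter: s(1), o(2), q(3), a(4), g(5), i(6), w(7), i(8), p(9), o(10), c(11), a(12). Total: 12 letters.

12


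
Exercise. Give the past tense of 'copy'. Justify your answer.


Apply rule: Change -y to -ied. 'copy' becomes 'copied'.

copied


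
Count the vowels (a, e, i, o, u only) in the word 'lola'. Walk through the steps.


Vowels in 'lola': o, a = 2 vowels.

2


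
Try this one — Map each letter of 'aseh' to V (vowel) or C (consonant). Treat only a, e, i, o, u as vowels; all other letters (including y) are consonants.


Letter mapping: a = V, s = C, e = V, h = C.

VCVC


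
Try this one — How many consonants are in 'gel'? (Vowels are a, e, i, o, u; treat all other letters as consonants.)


Consonants in 'gel': g, l = 2 consonants.

2


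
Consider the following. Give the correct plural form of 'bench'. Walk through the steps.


Apply rule: Add -es (sibilant/fricative ending). 'bench' becomes 'benches'.

benches


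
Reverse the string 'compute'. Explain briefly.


Reverse 'compute' character by character: 'etupmoc'.

etupmoc


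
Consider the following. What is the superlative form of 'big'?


Apply superlative formation (double final consonant, add -est): 'big' -> 'biggest'.

biggest


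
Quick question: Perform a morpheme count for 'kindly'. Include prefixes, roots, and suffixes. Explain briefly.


Decomposition: kind (root) + -ly (suffix) = 2 morpheme(s)

2 morphemes


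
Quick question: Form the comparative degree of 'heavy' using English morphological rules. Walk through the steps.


Apply comparative formation (consonant + y: change y to i, add -er): 'heavy' -> 'heavier'.

heavier


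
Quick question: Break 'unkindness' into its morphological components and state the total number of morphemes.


Step 1: Identify prefix: 'un' (meaning: not/reverse)
Step 2: Identify root: 'kind'
Step 3: Identify suffix(es): 'ness'
Decomposition: un- (prefix: not/reverse) + kind (root) + -ness (suffix: state of)
Total morphemes: 3

3 morphemes (un- (prefix: not/reverse) + kind (root) + -ness (suffix: state of))


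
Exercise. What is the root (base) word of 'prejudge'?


Remove prefix 'pre' from 'prejudge' to get root 'judge'.

judge


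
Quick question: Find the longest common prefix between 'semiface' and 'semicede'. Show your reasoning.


Compare from the start: 4 characters match: 'semi'. Mismatch at position 5: 'f' vs 'c'.

semi


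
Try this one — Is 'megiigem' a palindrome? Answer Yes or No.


Forward: 'megiigem'
Reversed: 'megiigem'
They are identical.

Yes


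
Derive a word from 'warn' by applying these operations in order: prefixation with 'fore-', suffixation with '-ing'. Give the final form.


Step 1: Add prefix 'fore-' to 'warn' = 'forewarn'
Step 2: Add suffix '-ing' to 'forewarn' = 'forewarning'

forewarning


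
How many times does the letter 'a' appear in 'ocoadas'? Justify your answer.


Letter 'a' in 'ocoadas': found at position(s) 4, 6 = 2 occurrence(s).

2


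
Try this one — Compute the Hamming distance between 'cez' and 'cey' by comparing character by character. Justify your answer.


Alignment:
Position 1: 'c' vs 'c' = match
Position 2: 'e' vs 'e' = match
Position 3: 'z' vs 'y' = DIFFER
Total differences: 1

1


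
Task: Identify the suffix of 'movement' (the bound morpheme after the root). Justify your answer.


The word 'movement' = 'move' (root) + '-ment' (suffix). The suffix is '-ment'.

ment


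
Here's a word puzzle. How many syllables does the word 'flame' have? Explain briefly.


Break 'flame' into syllables: flame -> flame = 1 syllable

1 syllable


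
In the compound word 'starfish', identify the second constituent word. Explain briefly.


Split 'starfish' into 'star' + 'fish'. The second part is 'fish'.

fish


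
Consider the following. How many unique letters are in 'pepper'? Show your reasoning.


Unique letters in 'pepper': {e, p, r} = 3 distinct letters.

3


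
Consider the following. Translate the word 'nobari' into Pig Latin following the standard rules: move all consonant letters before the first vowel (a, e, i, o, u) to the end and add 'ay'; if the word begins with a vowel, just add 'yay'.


'nobari': move consonant cluster 'n' to end and add 'ay': 'obarinay'.

obarinay


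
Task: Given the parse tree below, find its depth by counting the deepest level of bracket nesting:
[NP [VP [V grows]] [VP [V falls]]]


Count bracket nesting levels:
'[' at pos 0: depth = 1
'[' at pos 4: depth = 2
'[' at pos 8: depth = 3
'[' at pos 19: depth = 2
'[' at pos 23: depth = 3
Maximum depth reached: 3

3


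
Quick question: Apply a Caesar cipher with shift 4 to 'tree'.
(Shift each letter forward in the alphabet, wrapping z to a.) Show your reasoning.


Shift each letter by 4: t -> x, r -> v, e -> i, e -> i. Result: 'xvii'.

xvii


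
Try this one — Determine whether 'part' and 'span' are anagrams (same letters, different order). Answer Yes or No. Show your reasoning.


Sorted letters of 'part': 'aprt'
Sorted letters of 'span': 'anps'
They do not match.

No


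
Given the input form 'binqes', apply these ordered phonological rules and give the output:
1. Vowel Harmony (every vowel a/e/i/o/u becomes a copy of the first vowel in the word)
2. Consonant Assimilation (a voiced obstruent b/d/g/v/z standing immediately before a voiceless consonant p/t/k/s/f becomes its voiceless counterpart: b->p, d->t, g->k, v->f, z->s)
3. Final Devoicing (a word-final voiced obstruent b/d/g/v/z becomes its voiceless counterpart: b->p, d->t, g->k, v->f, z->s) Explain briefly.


Starting form: 'binqes'
Rule 1: Vowel Harmony: all vowels become 'i' (matching first vowel). 'binqes' -> 'binqis'
Rule 2: Consonant Assimilation: no voiced obstruent (b/d/g/v/z) stands immediately before a voiceless consonant (p/t/k/s/f). No change.
Rule 3: Final Devoicing: final consonant 's' is not one of the voiced obstruents b/d/g/v/z. No change.
Final form: 'binqis'

binqis


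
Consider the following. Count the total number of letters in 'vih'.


Spell out 'vih' and number each letter: v(1), i(2), h(3). Total: 3 letters.

3


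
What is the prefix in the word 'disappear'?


The word 'disappear' = 'dis' (prefix) + 'appear' (root). The prefix is 'dis'.

dis


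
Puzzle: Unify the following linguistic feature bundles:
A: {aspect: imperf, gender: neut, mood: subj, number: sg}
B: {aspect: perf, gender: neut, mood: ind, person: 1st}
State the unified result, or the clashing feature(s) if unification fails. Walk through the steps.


Compare features:
aspect: A=imperf vs B=perf -> CLASH
gender: A=neut vs B=neut -> unified: neut
mood: A=subj vs B=ind -> CLASH
number: A=sg vs B=_ -> unified: sg
person: A=_ vs B=1st -> unified: 1st
Clashes detected on features 'aspect' (imperf vs perf) and 'mood' (subj vs ind); unification fails.

CLASH on 'aspect' (imperf vs perf) and 'mood' (subj vs ind)


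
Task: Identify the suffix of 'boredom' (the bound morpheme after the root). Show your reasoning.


The word 'boredom' = 'bore' (root) + '-dom' (suffix). The suffix is '-dom'.

dom


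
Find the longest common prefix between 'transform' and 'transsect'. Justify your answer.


Compare from the start: 5 characters match: 'trans'. Mismatch at position 6: 'f' vs 's'.

trans


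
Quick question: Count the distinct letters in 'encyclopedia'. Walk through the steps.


Unique letters in 'encyclopedia': {a, c, d, e, i, l, n, o, p, y} = 10 distinct letters.

10


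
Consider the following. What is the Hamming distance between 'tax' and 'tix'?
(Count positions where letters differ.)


Alignment:
Position 1: 't' vs 't' = match
Position 2: 'a' vs 'i' = DIFFER
Position 3: 'x' vs 'x' = match
Total differences: 1

1


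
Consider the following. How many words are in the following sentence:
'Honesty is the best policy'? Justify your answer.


Split into words: Honesty | is | the | best | policy = 5 words.

5


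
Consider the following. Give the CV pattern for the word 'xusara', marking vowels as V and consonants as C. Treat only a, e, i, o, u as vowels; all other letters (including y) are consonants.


Letter mapping: x = C, u = V, s = C, a = V, r = C, a = V.

CVCVCV


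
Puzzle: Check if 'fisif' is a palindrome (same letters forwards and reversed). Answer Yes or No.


Forward: 'fisif'
Reversed: 'fisif'
They are identical.

Yes


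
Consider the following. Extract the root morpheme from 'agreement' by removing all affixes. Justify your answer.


Remove suffix '-ment' from 'agreement' to get root 'agree'.

agree


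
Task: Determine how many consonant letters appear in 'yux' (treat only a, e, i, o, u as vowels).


Consonants in 'yux': y, x = 2 consonants.

2


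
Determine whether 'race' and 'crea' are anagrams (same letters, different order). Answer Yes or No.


Sorted letters of 'race': 'acer'
Sorted letters of 'crea': 'acer'
They match.

Yes


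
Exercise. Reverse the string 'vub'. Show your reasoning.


Reverse 'vub' character by character: 'buv'.

buv


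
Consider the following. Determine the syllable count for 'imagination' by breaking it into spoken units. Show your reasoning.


Break 'imagination' into syllables: i-mag-i-na-tion -> i | mag | i | na | tion = 5 syllables

5 syllables


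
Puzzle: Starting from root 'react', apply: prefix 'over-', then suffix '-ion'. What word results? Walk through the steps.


Step 1: Add prefix 'over-' to 'react' = 'overreact'
Step 2: Add suffix '-ion' to 'overreact' = 'overreaction'

overreaction


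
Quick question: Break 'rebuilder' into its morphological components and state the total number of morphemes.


Step 1: Identify prefix: 're' (meaning: again)
Step 2: Identify root: 'build'
Step 3: Identify suffix(es): 'er'
Decomposition: re- (prefix: again) + build (root) + -er (suffix: one who)
Total morphemes: 3

3 morphemes (re- (prefix: again) + build (root) + -er (suffix: one who))


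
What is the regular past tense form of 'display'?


Apply rule: Add -ed. 'display' becomes 'displayed'.

displayed


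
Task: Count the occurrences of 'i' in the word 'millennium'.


Letter 'i' in 'millennium': found at position(s) 2, 8 = 2 occurrence(s).

2


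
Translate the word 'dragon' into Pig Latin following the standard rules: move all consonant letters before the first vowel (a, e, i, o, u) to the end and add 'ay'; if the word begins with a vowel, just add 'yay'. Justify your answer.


'dragon': move consonant cluster 'dr' to end and add 'ay': 'agondray'.

agondray


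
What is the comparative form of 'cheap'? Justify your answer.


Apply comparative formation (add -er): 'cheap' -> 'cheaper'.

cheaper


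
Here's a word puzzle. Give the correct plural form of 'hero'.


Apply rule: Add -es (consonant + o). 'hero' becomes 'heroes'.

heroes


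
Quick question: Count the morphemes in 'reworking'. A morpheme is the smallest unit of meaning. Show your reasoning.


Decomposition: re- (prefix) + work (root) + -ing (suffix) = 3 morpheme(s)

3 morphemes


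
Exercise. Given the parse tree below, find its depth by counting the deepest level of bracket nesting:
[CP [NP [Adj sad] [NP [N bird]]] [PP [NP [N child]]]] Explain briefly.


Count bracket nesting levels:
'[' at pos 0: depth = 1
'[' at pos 4: depth = 2
'[' at pos 8: depth = 3
'[' at pos 18: depth = 3
'[' at pos 22: depth = 4
'[' at pos 33: depth = 2
'[' at pos 37: depth = 3
'[' at pos 41: depth = 4
Maximum depth reached: 4

4


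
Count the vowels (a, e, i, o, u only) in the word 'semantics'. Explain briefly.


Vowels in 'semantics': e, a, i = 3 vowels.

3


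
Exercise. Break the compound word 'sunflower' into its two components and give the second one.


Split 'sunflower' into 'sun' + 'flower'. The second part is 'flower'.

flower


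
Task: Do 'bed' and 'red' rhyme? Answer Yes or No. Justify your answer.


Rime (stressed vowel + following sounds) of 'bed': -ed = /ɛd/
Rime of 'red': -ed = /ɛd/
/ɛd/ and /ɛd/ are the same ending sound, so the words rhyme.

Yes


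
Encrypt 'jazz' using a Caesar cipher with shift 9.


Shift each letter by 9: j -> s, a -> j, z -> i, z -> i. Result: 'sjii'.

sjii


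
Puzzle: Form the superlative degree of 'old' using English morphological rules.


Apply superlative formation (add -est): 'old' -> 'oldest'.

oldest


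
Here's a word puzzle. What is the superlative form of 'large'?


Apply superlative formation (ends in e: add -st): 'large' -> 'largest'.

largest


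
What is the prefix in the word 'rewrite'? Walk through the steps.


The word 'rewrite' = 're' (prefix) + 'write' (root). The prefix is 're'.

re


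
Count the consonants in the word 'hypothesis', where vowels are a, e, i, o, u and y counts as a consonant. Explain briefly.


Consonants in 'hypothesis': h, y, p, t, h, s, s = 7 consonants.

7


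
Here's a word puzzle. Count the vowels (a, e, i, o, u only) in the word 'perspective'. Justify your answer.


Vowels in 'perspective': e, e, i, e = 4 vowels.

4


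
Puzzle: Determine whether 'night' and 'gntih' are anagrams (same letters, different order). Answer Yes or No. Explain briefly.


Sorted letters of 'night': 'ghint'
Sorted letters of 'gntih': 'ghint'
They match.

Yes


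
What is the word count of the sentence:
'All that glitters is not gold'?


Split into words: All | that | glitters | is | not | gold = 6 words.

6


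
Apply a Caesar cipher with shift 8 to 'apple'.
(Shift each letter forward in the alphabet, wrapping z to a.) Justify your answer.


Shift each letter by 8: a -> i, p -> x, p -> x, l -> t, e -> m. Result: 'ixxtm'.

ixxtm


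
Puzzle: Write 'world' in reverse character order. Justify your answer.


Reverse 'world' character by character: 'dlrow'.

dlrow


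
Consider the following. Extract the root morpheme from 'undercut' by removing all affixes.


Remove prefix 'under' from 'undercut' to get root 'cut'.

cut


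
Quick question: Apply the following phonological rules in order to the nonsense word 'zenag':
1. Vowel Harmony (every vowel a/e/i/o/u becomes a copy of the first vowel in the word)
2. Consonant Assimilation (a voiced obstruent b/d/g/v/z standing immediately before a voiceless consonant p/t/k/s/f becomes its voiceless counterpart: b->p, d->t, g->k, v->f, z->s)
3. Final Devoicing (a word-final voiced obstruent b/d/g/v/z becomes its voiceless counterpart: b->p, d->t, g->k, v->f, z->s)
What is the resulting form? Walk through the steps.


Starting form: 'zenag'
Rule 1: Vowel Harmony: all vowels become 'e' (matching first vowel). 'zenag' -> 'zeneg'
Rule 2: Consonant Assimilation: no voiced obstruent (b/d/g/v/z) stands immediately before a voiceless consonant (p/t/k/s/f). No change.
Rule 3: Final Devoicing: word-final voiced obstruent 'g' becomes voiceless 'k'. 'zeneg' -> 'zenek'
Final form: 'zenek'

zenek


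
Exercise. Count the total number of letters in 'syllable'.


Spell out 'syllable' and number each letter: s(1), y(2), l(3), l(4), a(5), b(6), l(7), e(8). Total: 8 letters.

8


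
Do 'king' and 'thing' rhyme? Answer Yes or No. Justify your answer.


Rime (stressed vowel + following sounds) of 'king': -ing = /ɪŋ/
Rime of 'thing': -ing = /ɪŋ/
/ɪŋ/ and /ɪŋ/ are the same ending sound, so the words rhyme.

Yes


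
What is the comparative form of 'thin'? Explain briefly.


Apply comparative formation (double final consonant, add -er): 'thin' -> 'thinner'.

thinner


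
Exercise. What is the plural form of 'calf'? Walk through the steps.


Apply rule: Change -f to -ves. 'calf' becomes 'calves'.

calves


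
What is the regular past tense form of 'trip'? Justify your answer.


Apply rule: Double final consonant and add -ed. 'trip' becomes 'tripped'.

tripped


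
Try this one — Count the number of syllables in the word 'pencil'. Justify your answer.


Break 'pencil' into syllables: pen-cil -> pen | cil = 2 syllables

2 syllables


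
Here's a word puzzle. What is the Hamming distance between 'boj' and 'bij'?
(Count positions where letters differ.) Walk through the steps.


Alignment:
Position 1: 'b' vs 'b' = match
Position 2: 'o' vs 'i' = DIFFER
Position 3: 'j' vs 'j' = match
Total differences: 1

1


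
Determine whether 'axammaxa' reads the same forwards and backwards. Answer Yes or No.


Forward: 'axammaxa'
Reversed: 'axammaxa'
They are identical.

Yes


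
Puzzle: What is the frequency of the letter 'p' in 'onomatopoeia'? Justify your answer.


Letter 'p' in 'onomatopoeia': found at position(s) 8 = 1 occurrence(s).

1


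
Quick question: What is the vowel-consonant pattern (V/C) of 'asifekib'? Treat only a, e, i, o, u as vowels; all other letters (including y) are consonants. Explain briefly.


Letter mapping: a = V, s = C, i = V, f = C, e = V, k = C, i = V, b = C.

VCVCVCVC


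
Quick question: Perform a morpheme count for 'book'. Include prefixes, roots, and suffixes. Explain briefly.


Decomposition: book (free morpheme) = 1 morpheme(s)

1 morphemes


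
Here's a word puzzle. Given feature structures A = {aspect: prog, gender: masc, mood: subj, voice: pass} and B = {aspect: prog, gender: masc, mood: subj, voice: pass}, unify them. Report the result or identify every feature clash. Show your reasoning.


Compare features:
aspect: A=prog vs B=prog -> unified: prog
gender: A=masc vs B=masc -> unified: masc
mood: A=subj vs B=subj -> unified: subj
voice: A=pass vs B=pass -> unified: pass
No clashes found.

Unified: {aspect: prog, gender: masc, mood: subj, voice: pass}


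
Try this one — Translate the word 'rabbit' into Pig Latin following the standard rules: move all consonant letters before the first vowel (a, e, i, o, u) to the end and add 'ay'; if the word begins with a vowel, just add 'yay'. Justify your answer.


'rabbit': move consonant cluster 'r' to end and add 'ay': 'abbitray'.

abbitray


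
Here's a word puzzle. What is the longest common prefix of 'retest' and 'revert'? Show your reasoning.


Compare from the start: 2 characters match: 're'. Mismatch at position 3: 't' vs 'v'.

re


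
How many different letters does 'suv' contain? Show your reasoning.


Unique letters in 'suv': {s, u, v} = 3 distinct letters.

3


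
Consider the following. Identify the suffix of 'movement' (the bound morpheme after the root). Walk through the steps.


The word 'movement' = 'move' (root) + '-ment' (suffix). The suffix is '-ment'.

ment
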